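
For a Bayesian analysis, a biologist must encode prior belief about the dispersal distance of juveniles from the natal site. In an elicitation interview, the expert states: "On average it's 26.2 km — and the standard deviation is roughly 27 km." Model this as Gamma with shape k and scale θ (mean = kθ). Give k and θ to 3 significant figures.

For Gamma(k, scale θ): mean = kθ, variance = kθ², so CV = 1/√k.
CV = SD/mean = 27/26.2 = 1.031, hence k = 1/CV² = 0.942.
Then θ = mean/k = 26.2/0.942 = 27.8.

k ≈ 0.942, θ ≈ 27.8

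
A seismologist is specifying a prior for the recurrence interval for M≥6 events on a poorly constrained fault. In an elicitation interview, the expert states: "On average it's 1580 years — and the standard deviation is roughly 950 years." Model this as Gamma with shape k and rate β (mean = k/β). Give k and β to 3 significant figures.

k ≈ 2.77, β ≈ 0.00175

For Gamma(k, rate β): mean = k/β, variance = k/β², so CV = 1/√k.
CV = SD/mean = 950/1580 = 0.6013, hence k = 1/CV² = 2.77.
Then β = k/mean = 2.77/1580 = 0.00175.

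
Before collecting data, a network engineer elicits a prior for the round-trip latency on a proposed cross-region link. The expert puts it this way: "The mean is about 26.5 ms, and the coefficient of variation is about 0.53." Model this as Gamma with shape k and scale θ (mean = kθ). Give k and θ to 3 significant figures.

k ≈ 3.56, θ ≈ 7.44

For Gamma(k, scale θ): mean = kθ, variance = kθ², so CV = 1/√k.
CV = 0.53, hence k = 1/CV² = 3.56.
Then θ = mean/k = 26.5/3.56 = 7.44.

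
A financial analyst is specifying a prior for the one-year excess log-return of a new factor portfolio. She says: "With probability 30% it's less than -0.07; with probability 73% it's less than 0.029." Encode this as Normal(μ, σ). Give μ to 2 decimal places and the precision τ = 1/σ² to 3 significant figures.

μ = -0.02, τ = 132

The p-quantile of Normal(μ,σ) is μ + z_p·σ, with z_{0.3} = -0.5244 and z_{0.73} = 0.6128.
Eliminate σ: μ = (z₂·x₁ − z₁·x₂)/(z₂ − z₁) = (0.6128·-0.07 − (-0.5244)·0.029)/1.137 = -0.02.
Then σ = (x₂ − x₁)/(z₂ − z₁) = (0.029 − -0.07)/1.137 = 0.09.
Precision τ = 1/σ² = 1/0.08705² = 132.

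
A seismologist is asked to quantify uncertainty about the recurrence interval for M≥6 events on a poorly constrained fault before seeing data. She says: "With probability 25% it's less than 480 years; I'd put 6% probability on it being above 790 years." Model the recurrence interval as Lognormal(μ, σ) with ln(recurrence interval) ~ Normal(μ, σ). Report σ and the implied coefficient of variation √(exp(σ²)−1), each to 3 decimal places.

σ ≈ 0.224, CV ≈ 0.226

If T ~ Lognormal(μ,σ) then ln T ~ Normal(μ,σ), so the p-quantile of ln T is μ + z_p·σ.
ln(480) = 6.174 and ln(790) = 6.672; z_{0.25} = -0.6745, z_{0.94} = 1.555.
σ = (6.672 − 6.174)/(1.555 − (-0.6745)) = 0.224.
μ = 6.174 − (-0.6745)·0.224 = 6.325.
CV = √(exp(σ²)−1) = √(exp(0.0500)−1) = 0.226.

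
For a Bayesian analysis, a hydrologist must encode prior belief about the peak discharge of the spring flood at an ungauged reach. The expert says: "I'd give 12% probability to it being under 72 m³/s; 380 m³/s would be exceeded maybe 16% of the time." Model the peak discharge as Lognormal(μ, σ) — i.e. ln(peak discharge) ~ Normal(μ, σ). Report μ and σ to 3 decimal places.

μ ≈ 5.178, σ ≈ 0.767

If T ~ Lognormal(μ,σ) then ln T ~ Normal(μ,σ), so the p-quantile of ln T is μ + z_p·σ.
ln(72) = 4.277 and ln(380) = 5.94; z_{0.12} = -1.175, z_{0.84} = 0.9945.
σ = (5.94 − 4.277)/(0.9945 − (-1.175)) = 0.767.
μ = 4.277 − (-1.175)·0.767 = 5.178.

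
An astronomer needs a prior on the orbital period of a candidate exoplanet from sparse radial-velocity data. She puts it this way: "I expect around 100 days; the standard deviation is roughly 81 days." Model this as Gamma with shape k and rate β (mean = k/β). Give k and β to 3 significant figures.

For Gamma(k, rate β): mean = k/β, variance = k/β², so CV = 1/√k.
CV = SD/mean = 81/100 = 0.81, hence k = 1/CV² = 1.52.
Then β = k/mean = 1.52/100 = 0.0152.

k ≈ 1.52, β ≈ 0.0152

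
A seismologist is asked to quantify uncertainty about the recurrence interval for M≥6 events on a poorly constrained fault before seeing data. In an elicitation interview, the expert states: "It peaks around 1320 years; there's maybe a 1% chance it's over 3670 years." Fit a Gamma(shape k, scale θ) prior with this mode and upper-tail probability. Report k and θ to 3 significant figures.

Gamma(k,θ) with k>1 has mode (k−1)θ, so θ = 1320/(k−1).
Need P(X < 3670) = 0.99 with θ tied to k this way. Start at k = 2, θ = 1320: P(X<3670) ≈ 0.766.
Too low — raise k to concentrate. Iterating converges to k ≈ 5.38.
Then θ = 1320/(5.38−1) ≈ 301.

k ≈ 5.38, θ ≈ 301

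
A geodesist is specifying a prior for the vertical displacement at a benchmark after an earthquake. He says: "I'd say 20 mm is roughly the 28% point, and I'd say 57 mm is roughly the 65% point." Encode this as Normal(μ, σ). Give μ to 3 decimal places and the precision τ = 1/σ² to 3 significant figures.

μ = 42.274, τ = 0.000685

For Normal(μ,σ), the p-quantile is μ + z_p·σ. Here z_{0.28} = -0.5828, z_{0.65} = 0.3853.
So 20 = μ − 0.5828σ and 57 = μ + 0.3853σ.
Subtracting: σ = (57 − 20)/(0.3853 − (-0.5828)) = 38.217.
Then μ = 20 − (-0.5828)·38.217 = 42.274.
Precision τ = 1/σ² = 1/38.22² = 0.000685.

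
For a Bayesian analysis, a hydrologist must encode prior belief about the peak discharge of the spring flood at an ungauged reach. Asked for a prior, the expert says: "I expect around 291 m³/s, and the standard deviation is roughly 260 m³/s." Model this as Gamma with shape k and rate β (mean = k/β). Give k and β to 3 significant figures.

k ≈ 1.25, β ≈ 0.0043

For Gamma(k, rate β): mean = k/β, variance = k/β², so CV = 1/√k.
CV = SD/mean = 260/291 = 0.8935, hence k = 1/CV² = 1.25.
Then β = k/mean = 1.25/291 = 0.0043.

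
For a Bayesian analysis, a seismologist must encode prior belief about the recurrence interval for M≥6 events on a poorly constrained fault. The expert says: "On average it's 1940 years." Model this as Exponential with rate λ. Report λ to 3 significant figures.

λ ≈ 0.000515

Exponential mean = 1/λ, so λ = 1/1940.0 = 0.000515.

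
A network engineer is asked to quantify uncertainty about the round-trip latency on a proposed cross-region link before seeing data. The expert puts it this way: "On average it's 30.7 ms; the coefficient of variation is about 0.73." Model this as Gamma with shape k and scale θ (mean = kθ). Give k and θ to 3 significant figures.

k ≈ 1.88, θ ≈ 16.4

For Gamma(k, scale θ): mean = kθ, variance = kθ², so CV = 1/√k.
CV = 0.73, hence k = 1/CV² = 1.88.
Then θ = mean/k = 30.7/1.88 = 16.4.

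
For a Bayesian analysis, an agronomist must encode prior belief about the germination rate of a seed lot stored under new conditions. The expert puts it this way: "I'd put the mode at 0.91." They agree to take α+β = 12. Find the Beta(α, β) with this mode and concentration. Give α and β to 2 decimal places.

For α,β > 1 the Beta mode is (α−1)/(α+β−2). With α+β = 12, the mode is (α−1)/10.
Set (α−1)/10 = 0.91 → α = 1 + 0.91·10 = 10.10.
β = 12 − α = 1.90.

α = 10.10, β = 1.90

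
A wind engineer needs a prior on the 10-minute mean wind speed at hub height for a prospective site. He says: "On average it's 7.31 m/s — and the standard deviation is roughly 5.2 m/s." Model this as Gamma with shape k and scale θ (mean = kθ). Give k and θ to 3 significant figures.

For Gamma(k, scale θ): mean = kθ, variance = kθ², so CV = 1/√k.
CV = SD/mean = 5.2/7.31 = 0.7114, hence k = 1/CV² = 1.98.
Then θ = mean/k = 7.31/1.98 = 3.7.

k ≈ 1.98, θ ≈ 3.7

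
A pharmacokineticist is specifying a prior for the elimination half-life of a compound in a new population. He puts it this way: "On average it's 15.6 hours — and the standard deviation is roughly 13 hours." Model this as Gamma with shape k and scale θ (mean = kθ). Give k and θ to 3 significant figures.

k ≈ 1.44, θ ≈ 10.8

For Gamma(k, scale θ): mean = kθ, variance = kθ², so CV = 1/√k.
CV = SD/mean = 13/15.6 = 0.8333, hence k = 1/CV² = 1.44.
Then θ = mean/k = 15.6/1.44 = 10.8.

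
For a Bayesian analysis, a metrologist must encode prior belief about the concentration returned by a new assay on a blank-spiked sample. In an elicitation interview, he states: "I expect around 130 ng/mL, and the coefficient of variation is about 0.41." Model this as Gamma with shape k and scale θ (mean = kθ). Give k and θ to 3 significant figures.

For Gamma(k, scale θ): mean = kθ, variance = kθ², so CV = 1/√k.
CV = 0.41, hence k = 1/CV² = 5.95.
Then θ = mean/k = 130/5.95 = 21.9.

k ≈ 5.95, θ ≈ 21.9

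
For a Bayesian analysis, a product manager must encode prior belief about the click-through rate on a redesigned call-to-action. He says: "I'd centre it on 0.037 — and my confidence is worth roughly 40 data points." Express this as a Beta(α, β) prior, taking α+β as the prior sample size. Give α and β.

Under the effective-sample-size interpretation, Beta(α, β) has prior mean α/(α+β) and prior sample size α+β.
So α+β = 40 and α/(α+β) = 0.037, giving α = 0.037·40 = 1.48 and β = 40 − 1.48 = 38.52.

α = 1.48, β = 38.52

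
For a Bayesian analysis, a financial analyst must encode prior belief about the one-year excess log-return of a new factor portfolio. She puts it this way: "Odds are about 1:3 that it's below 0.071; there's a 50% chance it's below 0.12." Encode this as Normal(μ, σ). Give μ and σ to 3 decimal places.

The p-quantile of Normal(μ,σ) is μ + z_p·σ, with z_{0.25} = -0.6745 and z_{0.5} = 0.
Eliminate σ: μ = (z₂·x₁ − z₁·x₂)/(z₂ − z₁) = (0·0.071 − (-0.6745)·0.12)/0.6745 = 0.120.
Then σ = (x₂ − x₁)/(z₂ − z₁) = (0.12 − 0.071)/0.6745 = 0.073.

μ = 0.120, σ = 0.073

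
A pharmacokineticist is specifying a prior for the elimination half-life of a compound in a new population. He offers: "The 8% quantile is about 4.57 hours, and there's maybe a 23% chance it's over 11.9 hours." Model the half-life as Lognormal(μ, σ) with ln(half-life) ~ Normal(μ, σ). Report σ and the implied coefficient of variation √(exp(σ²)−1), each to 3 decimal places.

If T ~ Lognormal(μ,σ) then ln T ~ Normal(μ,σ), so the p-quantile of ln T is μ + z_p·σ.
ln(4.57) = 1.52 and ln(11.9) = 2.477; z_{0.08} = -1.405, z_{0.77} = 0.7388.
σ = (2.477 − 1.52)/(0.7388 − (-1.405)) = 0.446.
μ = 1.52 − (-1.405)·0.446 = 2.147.
CV = √(exp(σ²)−1) = √(exp(0.1993)−1) = 0.470.

σ ≈ 0.446, CV ≈ 0.470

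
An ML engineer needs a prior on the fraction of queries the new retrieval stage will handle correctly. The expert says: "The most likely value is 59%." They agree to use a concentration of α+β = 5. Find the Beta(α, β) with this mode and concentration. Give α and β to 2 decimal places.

α = 2.77, β = 2.23

For α,β > 1 the Beta mode is (α−1)/(α+β−2). With α+β = 5, the mode is (α−1)/3.
Set (α−1)/3 = 0.59 → α = 1 + 0.59·3 = 2.77.
β = 5 − α = 2.23.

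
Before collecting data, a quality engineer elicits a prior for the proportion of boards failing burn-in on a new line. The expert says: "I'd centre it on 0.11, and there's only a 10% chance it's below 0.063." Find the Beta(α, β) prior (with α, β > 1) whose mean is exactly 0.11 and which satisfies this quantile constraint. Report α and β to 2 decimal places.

α ≈ 6.91, β ≈ 55.91

With mean 0.11 fixed, write α = 0.11s, β = 0.89s where s = α+β.
Need P(θ < 0.063) = 0.1 under Beta(0.11s, 0.89s). Normal approximation: (q−m)/√(m(1−m)/s) ≈ z_{0.1} = -1.28, so s ≈ 0.11·0.89·(-1.28)²/(0.063−0.11)² = 72.8.
At s = 72.8: P(θ<0.063) ≈ 0.081. Adjusting to match 0.1 gives s ≈ 62.82.
So α = 0.11·62.82 ≈ 6.91, β = 0.89·62.82 ≈ 55.91.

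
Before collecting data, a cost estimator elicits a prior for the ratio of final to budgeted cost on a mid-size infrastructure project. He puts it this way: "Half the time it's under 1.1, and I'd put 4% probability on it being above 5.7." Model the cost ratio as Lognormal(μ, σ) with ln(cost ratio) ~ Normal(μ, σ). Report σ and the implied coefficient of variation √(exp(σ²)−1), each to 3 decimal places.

If T ~ Lognormal(μ,σ) then ln T ~ Normal(μ,σ), so the p-quantile of ln T is μ + z_p·σ.
ln(1.1) = 0.09531 and ln(5.7) = 1.74; z_{0.5} = 0, z_{0.96} = 1.751.
σ = (1.74 − 0.09531)/(1.751 − (0)) = 0.940.
μ = 0.09531 − (0)·0.940 = 0.095.
CV = √(exp(σ²)−1) = √(exp(0.8831)−1) = 1.191.

σ ≈ 0.940, CV ≈ 1.191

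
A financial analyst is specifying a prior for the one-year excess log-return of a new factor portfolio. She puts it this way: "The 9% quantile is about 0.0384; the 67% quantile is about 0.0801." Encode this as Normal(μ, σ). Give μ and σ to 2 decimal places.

μ = 0.07, σ = 0.02

For Normal(μ,σ), the p-quantile is μ + z_p·σ. Here z_{0.09} = -1.341, z_{0.67} = 0.4399.
So 0.0384 = μ − 1.341σ and 0.0801 = μ + 0.4399σ.
Subtracting: σ = (0.0801 − 0.0384)/(0.4399 − (-1.341)) = 0.02.
Then μ = 0.0384 − (-1.341)·0.02 = 0.07.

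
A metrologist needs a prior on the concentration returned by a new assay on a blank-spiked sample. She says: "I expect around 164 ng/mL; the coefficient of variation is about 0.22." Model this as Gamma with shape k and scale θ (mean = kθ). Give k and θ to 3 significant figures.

For Gamma(k, scale θ): mean = kθ, variance = kθ², so CV = 1/√k.
CV = 0.22, hence k = 1/CV² = 20.7.
Then θ = mean/k = 164/20.7 = 7.94.

k ≈ 20.7, θ ≈ 7.94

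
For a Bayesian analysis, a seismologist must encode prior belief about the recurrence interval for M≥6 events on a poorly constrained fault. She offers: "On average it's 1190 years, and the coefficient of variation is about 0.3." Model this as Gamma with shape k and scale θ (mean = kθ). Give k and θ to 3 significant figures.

For Gamma(k, scale θ): mean = kθ, variance = kθ², so CV = 1/√k.
CV = 0.3, hence k = 1/CV² = 11.1.
Then θ = mean/k = 1190/11.1 = 107.

k ≈ 11.1, θ ≈ 107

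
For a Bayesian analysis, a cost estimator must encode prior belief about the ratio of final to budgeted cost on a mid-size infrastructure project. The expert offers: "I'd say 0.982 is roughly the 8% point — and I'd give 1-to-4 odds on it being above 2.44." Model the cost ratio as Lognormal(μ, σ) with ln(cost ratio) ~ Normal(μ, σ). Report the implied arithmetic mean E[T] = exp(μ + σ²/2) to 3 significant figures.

E[T] ≈ 1.88

If T ~ Lognormal(μ,σ) then ln T ~ Normal(μ,σ), so the p-quantile of ln T is μ + z_p·σ.
ln(0.982) = -0.01816 and ln(2.44) = 0.892; z_{0.08} = -1.405, z_{0.8} = 0.8416.
σ = (0.892 − -0.01816)/(0.8416 − (-1.405)) = 0.405.
μ = -0.01816 − (-1.405)·0.405 = 0.551.
E[T] = exp(μ + σ²/2) = exp(0.551 + 0.0821) = 1.88.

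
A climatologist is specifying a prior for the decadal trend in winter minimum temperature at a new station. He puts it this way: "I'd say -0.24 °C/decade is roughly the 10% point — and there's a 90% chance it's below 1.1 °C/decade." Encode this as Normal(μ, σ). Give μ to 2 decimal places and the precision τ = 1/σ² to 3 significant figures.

μ = 0.43, τ = 3.66

The p-quantile of Normal(μ,σ) is μ + z_p·σ, with z_{0.1} = -1.282 and z_{0.9} = 1.282.
Eliminate σ: μ = (z₂·x₁ − z₁·x₂)/(z₂ − z₁) = (1.282·-0.24 − (-1.282)·1.1)/2.563 = 0.43.
Then σ = (x₂ − x₁)/(z₂ − z₁) = (1.1 − -0.24)/2.563 = 0.52.
Precision τ = 1/σ² = 1/0.5228² = 3.66.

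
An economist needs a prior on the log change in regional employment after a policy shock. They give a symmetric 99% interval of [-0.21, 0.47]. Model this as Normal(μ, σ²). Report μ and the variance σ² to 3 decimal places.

A symmetric 99% interval runs μ ± z·σ with z = 2.576.
Half-width = 0.34, so σ = 0.34/2.576 = 0.1320 and σ² = 0.017.
μ is the interval midpoint, 0.130.

μ = 0.130, σ² = 0.017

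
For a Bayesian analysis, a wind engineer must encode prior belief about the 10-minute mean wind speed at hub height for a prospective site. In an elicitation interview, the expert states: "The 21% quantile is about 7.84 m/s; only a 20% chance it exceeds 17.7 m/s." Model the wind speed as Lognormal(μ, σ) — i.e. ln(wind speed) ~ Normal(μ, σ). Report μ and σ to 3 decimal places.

If T ~ Lognormal(μ,σ) then ln T ~ Normal(μ,σ), so the p-quantile of ln T is μ + z_p·σ.
ln(7.84) = 2.059 and ln(17.7) = 2.874; z_{0.21} = -0.8064, z_{0.8} = 0.8416.
σ = (2.874 − 2.059)/(0.8416 − (-0.8064)) = 0.494.
μ = 2.059 − (-0.8064)·0.494 = 2.458.

μ ≈ 2.458, σ ≈ 0.494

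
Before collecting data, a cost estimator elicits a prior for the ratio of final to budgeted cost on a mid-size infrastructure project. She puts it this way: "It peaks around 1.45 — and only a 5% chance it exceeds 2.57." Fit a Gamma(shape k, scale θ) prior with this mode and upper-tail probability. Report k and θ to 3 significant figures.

Gamma(k,θ) with k>1 has mode (k−1)θ, so θ = 1.45/(k−1).
Need P(X < 2.57) = 0.95 with θ tied to k this way. Start at k = 2, θ = 1.45: P(X<2.57) ≈ 0.529.
Too low — raise k to concentrate. Iterating converges to k ≈ 9.51.
Then θ = 1.45/(9.51−1) ≈ 0.17.

k ≈ 9.51, θ ≈ 0.17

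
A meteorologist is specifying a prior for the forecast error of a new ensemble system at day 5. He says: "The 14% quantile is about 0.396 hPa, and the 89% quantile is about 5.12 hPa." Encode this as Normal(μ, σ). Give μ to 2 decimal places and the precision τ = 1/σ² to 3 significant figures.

μ = 2.61, τ = 0.238

For Normal(μ,σ), the p-quantile is μ + z_p·σ. Here z_{0.14} = -1.08, z_{0.89} = 1.227.
So 0.396 = μ − 1.08σ and 5.12 = μ + 1.227σ.
Subtracting: σ = (5.12 − 0.396)/(1.227 − (-1.08)) = 2.05.
Then μ = 0.396 − (-1.08)·2.05 = 2.61.
Precision τ = 1/σ² = 1/2.048² = 0.238.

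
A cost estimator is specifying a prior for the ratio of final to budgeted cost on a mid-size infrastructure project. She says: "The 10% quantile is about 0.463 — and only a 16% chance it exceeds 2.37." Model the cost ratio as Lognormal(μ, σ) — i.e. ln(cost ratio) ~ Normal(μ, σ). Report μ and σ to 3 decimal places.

μ ≈ 0.149, σ ≈ 0.717

If T ~ Lognormal(μ,σ) then ln T ~ Normal(μ,σ), so the p-quantile of ln T is μ + z_p·σ.
ln(0.463) = -0.77 and ln(2.37) = 0.8629; z_{0.1} = -1.282, z_{0.84} = 0.9945.
σ = (0.8629 − -0.77)/(0.9945 − (-1.282)) = 0.717.
μ = -0.77 − (-1.282)·0.717 = 0.149.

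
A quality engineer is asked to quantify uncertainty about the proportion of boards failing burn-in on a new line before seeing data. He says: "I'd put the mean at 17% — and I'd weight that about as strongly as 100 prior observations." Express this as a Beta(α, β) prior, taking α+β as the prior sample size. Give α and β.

α = 17, β = 83

Under the effective-sample-size interpretation, Beta(α, β) has prior mean α/(α+β) and prior sample size α+β.
So α+β = 100 and α/(α+β) = 0.17, giving α = 0.17·100 = 17 and β = 100 − 17 = 83.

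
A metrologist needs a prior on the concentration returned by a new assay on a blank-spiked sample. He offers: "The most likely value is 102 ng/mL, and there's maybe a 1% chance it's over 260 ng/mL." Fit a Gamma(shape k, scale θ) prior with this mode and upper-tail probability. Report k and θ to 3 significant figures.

Gamma(k,θ) with k>1 has mode (k−1)θ, so θ = 102/(k−1).
Need P(X < 260) = 0.99 with θ tied to k this way. Start at k = 2, θ = 102: P(X<260) ≈ 0.723.
Too low — raise k to concentrate. Iterating converges to k ≈ 6.34.
Then θ = 102/(6.34−1) ≈ 19.1.

k ≈ 6.34, θ ≈ 19.1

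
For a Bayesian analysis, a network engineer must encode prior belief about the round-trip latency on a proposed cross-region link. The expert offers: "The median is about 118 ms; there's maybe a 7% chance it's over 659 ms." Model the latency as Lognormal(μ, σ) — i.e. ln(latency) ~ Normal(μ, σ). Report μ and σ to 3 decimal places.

μ ≈ 4.771, σ ≈ 1.166

If T ~ Lognormal(μ,σ) then ln T ~ Normal(μ,σ), so the p-quantile of ln T is μ + z_p·σ.
ln(118) = 4.771 and ln(659) = 6.491; z_{0.5} = 0, z_{0.93} = 1.476.
σ = (6.491 − 4.771)/(1.476 − (0)) = 1.166.
μ = 4.771 − (0)·1.166 = 4.771.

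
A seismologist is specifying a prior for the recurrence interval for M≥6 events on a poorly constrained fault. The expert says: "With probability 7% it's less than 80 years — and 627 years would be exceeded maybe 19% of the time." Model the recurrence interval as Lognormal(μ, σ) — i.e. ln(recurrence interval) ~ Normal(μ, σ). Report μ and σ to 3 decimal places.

μ ≈ 5.673, σ ≈ 0.875

If T ~ Lognormal(μ,σ) then ln T ~ Normal(μ,σ), so the p-quantile of ln T is μ + z_p·σ.
ln(80) = 4.382 and ln(627) = 6.441; z_{0.07} = -1.476, z_{0.81} = 0.8779.
σ = (6.441 − 4.382)/(0.8779 − (-1.476)) = 0.875.
μ = 4.382 − (-1.476)·0.875 = 5.673.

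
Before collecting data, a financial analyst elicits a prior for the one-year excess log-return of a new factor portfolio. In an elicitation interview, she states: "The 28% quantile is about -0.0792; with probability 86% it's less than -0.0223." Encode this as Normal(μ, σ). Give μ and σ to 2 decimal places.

μ = -0.06, σ = 0.03

For Normal(μ,σ), the p-quantile is μ + z_p·σ. Here z_{0.28} = -0.5828, z_{0.86} = 1.08.
So -0.0792 = μ − 0.5828σ and -0.0223 = μ + 1.08σ.
Subtracting: σ = (-0.0223 − -0.0792)/(1.08 − (-0.5828)) = 0.03.
Then μ = -0.0792 − (-0.5828)·0.03 = -0.06.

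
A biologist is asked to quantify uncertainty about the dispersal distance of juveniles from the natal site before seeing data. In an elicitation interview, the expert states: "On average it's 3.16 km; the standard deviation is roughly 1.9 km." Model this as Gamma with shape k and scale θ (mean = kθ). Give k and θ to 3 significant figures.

k ≈ 2.77, θ ≈ 1.14

For Gamma(k, scale θ): mean = kθ, variance = kθ², so CV = 1/√k.
CV = SD/mean = 1.9/3.16 = 0.6013, hence k = 1/CV² = 2.77.
Then θ = mean/k = 3.16/2.77 = 1.14.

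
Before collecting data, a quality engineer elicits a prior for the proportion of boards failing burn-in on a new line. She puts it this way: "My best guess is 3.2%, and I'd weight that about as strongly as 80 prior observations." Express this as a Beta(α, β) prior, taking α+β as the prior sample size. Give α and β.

Under the effective-sample-size interpretation, Beta(α, β) has prior mean α/(α+β) and prior sample size α+β.
So α+β = 80 and α/(α+β) = 0.032, giving α = 0.032·80 = 2.56 and β = 80 − 2.56 = 77.44.

α = 2.56, β = 77.44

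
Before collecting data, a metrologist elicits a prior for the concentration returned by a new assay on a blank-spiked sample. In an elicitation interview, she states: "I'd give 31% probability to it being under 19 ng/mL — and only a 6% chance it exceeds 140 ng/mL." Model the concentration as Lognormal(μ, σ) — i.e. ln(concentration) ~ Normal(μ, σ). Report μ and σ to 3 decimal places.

μ ≈ 3.427, σ ≈ 0.974

If T ~ Lognormal(μ,σ) then ln T ~ Normal(μ,σ), so the p-quantile of ln T is μ + z_p·σ.
ln(19) = 2.944 and ln(140) = 4.942; z_{0.31} = -0.4959, z_{0.94} = 1.555.
σ = (4.942 − 2.944)/(1.555 − (-0.4959)) = 0.974.
μ = 2.944 − (-0.4959)·0.974 = 3.427.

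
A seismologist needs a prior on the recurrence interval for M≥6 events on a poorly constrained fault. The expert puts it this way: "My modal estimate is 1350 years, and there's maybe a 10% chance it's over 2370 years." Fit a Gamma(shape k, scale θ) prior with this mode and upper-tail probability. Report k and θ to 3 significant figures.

Gamma(k,θ) with k>1 has mode (k−1)θ, so θ = 1350/(k−1).
Need P(X < 2370) = 0.9 with θ tied to k this way. Start at k = 2, θ = 1350: P(X<2370) ≈ 0.524.
Too low — raise k to concentrate. Iterating converges to k ≈ 7.
Then θ = 1350/(7−1) ≈ 225.

k ≈ 7, θ ≈ 225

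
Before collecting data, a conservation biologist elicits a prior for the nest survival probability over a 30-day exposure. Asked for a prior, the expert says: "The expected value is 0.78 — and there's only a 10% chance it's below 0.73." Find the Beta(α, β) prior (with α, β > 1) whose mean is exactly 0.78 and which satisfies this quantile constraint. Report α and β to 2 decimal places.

With mean 0.78 fixed, write α = 0.78s, β = 0.22s where s = α+β.
Need P(θ < 0.73) = 0.1 under Beta(0.78s, 0.22s). Normal approximation: (q−m)/√(m(1−m)/s) ≈ z_{0.1} = -1.28, so s ≈ 0.78·0.22·(-1.28)²/(0.73−0.78)² = 112.7.
At s = 112.7: P(θ<0.73) ≈ 0.104. Adjusting to match 0.1 gives s ≈ 116.70.
So α = 0.78·116.70 ≈ 91.02, β = 0.22·116.70 ≈ 25.67.

α ≈ 91.02, β ≈ 25.67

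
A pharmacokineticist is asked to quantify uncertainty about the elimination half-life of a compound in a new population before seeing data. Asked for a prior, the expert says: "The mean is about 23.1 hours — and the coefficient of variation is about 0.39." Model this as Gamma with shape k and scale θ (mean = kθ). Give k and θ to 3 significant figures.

k ≈ 6.57, θ ≈ 3.51

For Gamma(k, scale θ): mean = kθ, variance = kθ², so CV = 1/√k.
CV = 0.39, hence k = 1/CV² = 6.57.
Then θ = mean/k = 23.1/6.57 = 3.51.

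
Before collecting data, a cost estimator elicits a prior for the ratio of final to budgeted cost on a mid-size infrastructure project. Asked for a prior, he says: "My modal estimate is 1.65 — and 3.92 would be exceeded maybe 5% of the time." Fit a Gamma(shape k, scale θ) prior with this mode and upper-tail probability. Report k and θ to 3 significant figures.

k ≈ 4.65, θ ≈ 0.452

Gamma(k,θ) with k>1 has mode (k−1)θ, so θ = 1.65/(k−1).
Need P(X < 3.92) = 0.95 with θ tied to k this way. Start at k = 2, θ = 1.65: P(X<3.92) ≈ 0.686.
Too low — raise k to concentrate. Iterating converges to k ≈ 4.65.
Then θ = 1.65/(4.65−1) ≈ 0.452.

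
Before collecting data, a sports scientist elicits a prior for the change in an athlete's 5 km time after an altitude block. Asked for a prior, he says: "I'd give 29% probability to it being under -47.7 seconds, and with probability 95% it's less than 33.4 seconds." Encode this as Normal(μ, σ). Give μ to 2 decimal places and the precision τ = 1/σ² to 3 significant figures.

μ = -27.28, τ = 0.000735

For Normal(μ,σ), the p-quantile is μ + z_p·σ. Here z_{0.29} = -0.5534, z_{0.95} = 1.645.
So -47.7 = μ − 0.5534σ and 33.4 = μ + 1.645σ.
Subtracting: σ = (33.4 − -47.7)/(1.645 − (-0.5534)) = 36.89.
Then μ = -47.7 − (-0.5534)·36.89 = -27.28.
Precision τ = 1/σ² = 1/36.89² = 0.000735.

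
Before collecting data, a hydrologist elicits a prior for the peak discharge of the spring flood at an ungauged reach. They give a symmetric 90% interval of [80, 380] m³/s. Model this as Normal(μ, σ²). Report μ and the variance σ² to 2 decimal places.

μ = 230.00, σ² = 8316.26

A symmetric 90% interval runs μ ± z·σ with z = 1.645.
Half-width = 150, so σ = 150/1.645 = 91.194 and σ² = 8316.26.
μ is the interval midpoint, 230.00.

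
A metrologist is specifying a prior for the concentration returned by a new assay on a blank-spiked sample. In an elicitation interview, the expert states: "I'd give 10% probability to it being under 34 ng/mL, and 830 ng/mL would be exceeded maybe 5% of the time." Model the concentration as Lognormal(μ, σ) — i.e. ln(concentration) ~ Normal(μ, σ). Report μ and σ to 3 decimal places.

If T ~ Lognormal(μ,σ) then ln T ~ Normal(μ,σ), so the p-quantile of ln T is μ + z_p·σ.
ln(34) = 3.526 and ln(830) = 6.721; z_{0.1} = -1.282, z_{0.95} = 1.645.
σ = (6.721 − 3.526)/(1.645 − (-1.282)) = 1.092.
μ = 3.526 − (-1.282)·1.092 = 4.926.

μ ≈ 4.926, σ ≈ 1.092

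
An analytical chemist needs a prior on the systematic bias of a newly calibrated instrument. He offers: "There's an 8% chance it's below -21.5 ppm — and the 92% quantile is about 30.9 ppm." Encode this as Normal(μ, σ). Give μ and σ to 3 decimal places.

For Normal(μ,σ), the p-quantile is μ + z_p·σ. Here z_{0.08} = -1.405, z_{0.92} = 1.405.
So -21.5 = μ − 1.405σ and 30.9 = μ + 1.405σ.
Subtracting: σ = (30.9 − -21.5)/(1.405 − (-1.405)) = 18.647.
Then μ = -21.5 − (-1.405)·18.647 = 4.700.

μ = 4.700, σ = 18.647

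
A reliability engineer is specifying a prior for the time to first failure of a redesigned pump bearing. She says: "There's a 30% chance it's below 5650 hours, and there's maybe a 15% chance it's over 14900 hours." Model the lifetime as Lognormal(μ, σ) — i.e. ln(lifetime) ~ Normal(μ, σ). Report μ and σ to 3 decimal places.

μ ≈ 8.965, σ ≈ 0.621

If T ~ Lognormal(μ,σ) then ln T ~ Normal(μ,σ), so the p-quantile of ln T is μ + z_p·σ.
ln(5650) = 8.639 and ln(14900) = 9.609; z_{0.3} = -0.5244, z_{0.85} = 1.036.
σ = (9.609 − 8.639)/(1.036 − (-0.5244)) = 0.621.
μ = 8.639 − (-0.5244)·0.621 = 8.965.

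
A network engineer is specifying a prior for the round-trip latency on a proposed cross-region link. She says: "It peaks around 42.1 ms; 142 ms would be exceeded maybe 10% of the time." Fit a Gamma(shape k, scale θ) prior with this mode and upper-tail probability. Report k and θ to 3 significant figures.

k ≈ 2.27, θ ≈ 33.1

Gamma(k,θ) with k>1 has mode (k−1)θ, so θ = 42.1/(k−1).
Need P(X < 142) = 0.9 with θ tied to k this way. Start at k = 2, θ = 42.1: P(X<142) ≈ 0.850.
Too low — raise k to concentrate. Iterating converges to k ≈ 2.27.
Then θ = 42.1/(2.27−1) ≈ 33.1.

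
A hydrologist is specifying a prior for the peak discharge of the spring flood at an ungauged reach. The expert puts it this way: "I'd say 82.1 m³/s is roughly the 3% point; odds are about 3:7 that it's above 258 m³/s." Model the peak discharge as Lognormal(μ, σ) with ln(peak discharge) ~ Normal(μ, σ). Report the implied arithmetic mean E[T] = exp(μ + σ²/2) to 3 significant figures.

If T ~ Lognormal(μ,σ) then ln T ~ Normal(μ,σ), so the p-quantile of ln T is μ + z_p·σ.
ln(82.1) = 4.408 and ln(258) = 5.553; z_{0.03} = -1.881, z_{0.7} = 0.5244.
σ = (5.553 − 4.408)/(0.5244 − (-1.881)) = 0.476.
μ = 4.408 − (-1.881)·0.476 = 5.303.
E[T] = exp(μ + σ²/2) = exp(5.303 + 0.1133) = 225 m³/s.

E[T] ≈ 225 m³/s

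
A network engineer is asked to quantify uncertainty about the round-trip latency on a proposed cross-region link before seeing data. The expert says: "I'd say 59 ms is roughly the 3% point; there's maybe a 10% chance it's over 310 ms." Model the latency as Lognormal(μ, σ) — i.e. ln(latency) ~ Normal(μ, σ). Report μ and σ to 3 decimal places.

If T ~ Lognormal(μ,σ) then ln T ~ Normal(μ,σ), so the p-quantile of ln T is μ + z_p·σ.
ln(59) = 4.078 and ln(310) = 5.737; z_{0.03} = -1.881, z_{0.9} = 1.282.
σ = (5.737 − 4.078)/(1.282 − (-1.881)) = 0.525.
μ = 4.078 − (-1.881)·0.525 = 5.064.

μ ≈ 5.064, σ ≈ 0.525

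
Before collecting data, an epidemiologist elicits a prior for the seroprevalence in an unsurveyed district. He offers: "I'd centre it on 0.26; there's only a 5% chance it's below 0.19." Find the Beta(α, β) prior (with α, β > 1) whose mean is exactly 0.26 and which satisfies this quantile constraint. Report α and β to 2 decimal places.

α ≈ 25.22, β ≈ 71.78

With mean 0.26 fixed, write α = 0.26s, β = 0.74s where s = α+β.
Need P(θ < 0.19) = 0.05 under Beta(0.26s, 0.74s). Normal approximation: (q−m)/√(m(1−m)/s) ≈ z_{0.05} = -1.64, so s ≈ 0.26·0.74·(-1.64)²/(0.19−0.26)² = 106.2.
At s = 106.2: P(θ<0.19) ≈ 0.042. Adjusting to match 0.05 gives s ≈ 97.00.
So α = 0.26·97.00 ≈ 25.22, β = 0.74·97.00 ≈ 71.78.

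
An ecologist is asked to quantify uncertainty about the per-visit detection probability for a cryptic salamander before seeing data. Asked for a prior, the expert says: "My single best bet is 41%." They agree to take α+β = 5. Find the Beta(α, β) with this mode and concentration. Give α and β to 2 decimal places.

α = 2.23, β = 2.77

For α,β > 1 the Beta mode is (α−1)/(α+β−2). With α+β = 5, the mode is (α−1)/3.
Set (α−1)/3 = 0.41 → α = 1 + 0.41·3 = 2.23.
β = 5 − α = 2.77.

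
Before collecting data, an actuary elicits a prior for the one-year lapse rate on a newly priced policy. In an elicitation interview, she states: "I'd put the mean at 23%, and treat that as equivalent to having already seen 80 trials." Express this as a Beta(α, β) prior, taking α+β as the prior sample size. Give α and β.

Under the effective-sample-size interpretation, Beta(α, β) has prior mean α/(α+β) and prior sample size α+β.
So α+β = 80 and α/(α+β) = 0.23, giving α = 0.23·80 = 18.4 and β = 80 − 18.4 = 61.6.

α = 18.4, β = 61.6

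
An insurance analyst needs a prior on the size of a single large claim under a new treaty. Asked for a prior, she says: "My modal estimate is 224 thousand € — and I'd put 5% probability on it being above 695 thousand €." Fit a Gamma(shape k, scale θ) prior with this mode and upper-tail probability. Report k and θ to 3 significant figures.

Gamma(k,θ) with k>1 has mode (k−1)θ, so θ = 224/(k−1).
Need P(X < 695) = 0.95 with θ tied to k this way. Start at k = 2, θ = 224: P(X<695) ≈ 0.816.
Too low — raise k to concentrate. Iterating converges to k ≈ 3.06.
Then θ = 224/(3.06−1) ≈ 109.

k ≈ 3.06, θ ≈ 109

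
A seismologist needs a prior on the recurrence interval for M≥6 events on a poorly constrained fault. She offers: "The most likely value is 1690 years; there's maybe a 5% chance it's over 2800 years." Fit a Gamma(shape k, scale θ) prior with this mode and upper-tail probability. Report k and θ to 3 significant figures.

k ≈ 12, θ ≈ 154

Gamma(k,θ) with k>1 has mode (k−1)θ, so θ = 1690/(k−1).
Need P(X < 2800) = 0.95 with θ tied to k this way. Start at k = 2, θ = 1690: P(X<2800) ≈ 0.493.
Too low — raise k to concentrate. Iterating converges to k ≈ 12.
Then θ = 1690/(12−1) ≈ 154.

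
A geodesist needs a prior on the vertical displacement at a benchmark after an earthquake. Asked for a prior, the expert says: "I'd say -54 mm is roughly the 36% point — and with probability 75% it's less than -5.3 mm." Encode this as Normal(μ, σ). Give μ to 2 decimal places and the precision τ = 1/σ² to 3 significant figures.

The p-quantile of Normal(μ,σ) is μ + z_p·σ, with z_{0.36} = -0.3585 and z_{0.75} = 0.6745.
Eliminate σ: μ = (z₂·x₁ − z₁·x₂)/(z₂ − z₁) = (0.6745·-54 − (-0.3585)·-5.3)/1.033 = -37.10.
Then σ = (x₂ − x₁)/(z₂ − z₁) = (-5.3 − -54)/1.033 = 47.15.
Precision τ = 1/σ² = 1/47.15² = 0.00045.

μ = -37.10, τ = 0.00045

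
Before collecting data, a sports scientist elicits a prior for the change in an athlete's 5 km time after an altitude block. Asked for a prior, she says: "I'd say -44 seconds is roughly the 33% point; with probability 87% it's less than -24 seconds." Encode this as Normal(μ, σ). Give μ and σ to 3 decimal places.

μ = -38.383, σ = 12.769

The p-quantile of Normal(μ,σ) is μ + z_p·σ, with z_{0.33} = -0.4399 and z_{0.87} = 1.126.
Eliminate σ: μ = (z₂·x₁ − z₁·x₂)/(z₂ − z₁) = (1.126·-44 − (-0.4399)·-24)/1.566 = -38.383.
Then σ = (x₂ − x₁)/(z₂ − z₁) = (-24 − -44)/1.566 = 12.769.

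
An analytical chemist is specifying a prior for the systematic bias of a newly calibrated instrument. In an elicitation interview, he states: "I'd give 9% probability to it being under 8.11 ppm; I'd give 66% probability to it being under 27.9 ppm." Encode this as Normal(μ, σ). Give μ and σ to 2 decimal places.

μ = 23.24, σ = 11.29

For Normal(μ,σ), the p-quantile is μ + z_p·σ. Here z_{0.09} = -1.341, z_{0.66} = 0.4125.
So 8.11 = μ − 1.341σ and 27.9 = μ + 0.4125σ.
Subtracting: σ = (27.9 − 8.11)/(0.4125 − (-1.341)) = 11.29.
Then μ = 8.11 − (-1.341)·11.29 = 23.24.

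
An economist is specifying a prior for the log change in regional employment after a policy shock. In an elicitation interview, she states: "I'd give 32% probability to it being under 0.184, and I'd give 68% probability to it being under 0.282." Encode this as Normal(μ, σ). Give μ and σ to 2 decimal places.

μ = 0.23, σ = 0.10

The p-quantile of Normal(μ,σ) is μ + z_p·σ, with z_{0.32} = -0.4677 and z_{0.68} = 0.4677.
Eliminate σ: μ = (z₂·x₁ − z₁·x₂)/(z₂ − z₁) = (0.4677·0.184 − (-0.4677)·0.282)/0.9354 = 0.23.
Then σ = (x₂ − x₁)/(z₂ − z₁) = (0.282 − 0.184)/0.9354 = 0.10.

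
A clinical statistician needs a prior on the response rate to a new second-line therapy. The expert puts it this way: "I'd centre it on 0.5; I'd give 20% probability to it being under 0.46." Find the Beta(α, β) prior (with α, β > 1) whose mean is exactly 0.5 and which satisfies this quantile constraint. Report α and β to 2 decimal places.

With mean 0.5 fixed, write α = 0.5s, β = 0.5s where s = α+β.
Need P(θ < 0.46) = 0.2 under Beta(0.5s, 0.5s). Normal approximation: (q−m)/√(m(1−m)/s) ≈ z_{0.2} = -0.842, so s ≈ 0.5·0.5·(-0.842)²/(0.46−0.5)² = 110.7.
At s = 110.7: P(θ<0.46) ≈ 0.200. Adjusting to match 0.2 gives s ≈ 110.82.
So α = 0.5·110.82 ≈ 55.41, β = 0.5·110.82 ≈ 55.41.

α ≈ 55.41, β ≈ 55.41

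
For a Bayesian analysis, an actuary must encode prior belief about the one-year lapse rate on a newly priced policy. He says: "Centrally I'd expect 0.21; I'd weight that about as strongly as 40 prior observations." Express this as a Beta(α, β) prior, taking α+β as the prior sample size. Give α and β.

Under the effective-sample-size interpretation, Beta(α, β) has prior mean α/(α+β) and prior sample size α+β.
So α+β = 40 and α/(α+β) = 0.21, giving α = 0.21·40 = 8.4 and β = 40 − 8.4 = 31.6.

α = 8.4, β = 31.6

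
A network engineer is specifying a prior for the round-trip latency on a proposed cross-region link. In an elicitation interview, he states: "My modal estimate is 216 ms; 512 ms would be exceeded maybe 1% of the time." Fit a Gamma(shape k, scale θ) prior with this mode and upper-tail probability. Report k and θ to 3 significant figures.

Gamma(k,θ) with k>1 has mode (k−1)θ, so θ = 216/(k−1).
Need P(X < 512) = 0.99 with θ tied to k this way. Start at k = 2, θ = 216: P(X<512) ≈ 0.685.
Too low — raise k to concentrate. Iterating converges to k ≈ 7.37.
Then θ = 216/(7.37−1) ≈ 33.9.

k ≈ 7.37, θ ≈ 33.9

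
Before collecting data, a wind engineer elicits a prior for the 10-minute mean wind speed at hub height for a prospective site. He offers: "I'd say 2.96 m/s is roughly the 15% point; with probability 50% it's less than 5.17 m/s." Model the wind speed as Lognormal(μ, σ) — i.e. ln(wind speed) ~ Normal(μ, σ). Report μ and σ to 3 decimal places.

μ ≈ 1.643, σ ≈ 0.538

If T ~ Lognormal(μ,σ) then ln T ~ Normal(μ,σ), so the p-quantile of ln T is μ + z_p·σ.
ln(2.96) = 1.085 and ln(5.17) = 1.643; z_{0.15} = -1.036, z_{0.5} = 0.
σ = (1.643 − 1.085)/(0 − (-1.036)) = 0.538.
μ = 1.085 − (-1.036)·0.538 = 1.643.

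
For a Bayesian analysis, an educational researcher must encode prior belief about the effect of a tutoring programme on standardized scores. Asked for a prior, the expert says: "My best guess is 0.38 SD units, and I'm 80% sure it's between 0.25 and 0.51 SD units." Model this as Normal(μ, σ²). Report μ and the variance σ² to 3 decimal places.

μ = 0.380, σ² = 0.010

A symmetric 80% interval runs μ ± z·σ with z = 1.282.
Half-width = 0.13, so σ = 0.13/1.282 = 0.1014 and σ² = 0.010.
μ is the stated best guess, 0.380.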